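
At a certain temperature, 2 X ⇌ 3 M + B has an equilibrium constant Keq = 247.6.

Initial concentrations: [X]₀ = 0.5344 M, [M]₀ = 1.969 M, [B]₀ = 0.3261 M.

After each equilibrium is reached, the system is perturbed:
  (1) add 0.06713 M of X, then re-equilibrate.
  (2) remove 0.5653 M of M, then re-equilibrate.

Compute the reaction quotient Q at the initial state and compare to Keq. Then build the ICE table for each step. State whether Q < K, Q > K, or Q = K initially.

Q₀ = 8.717 vs Keq = 247.6 ⇒ Q<K, forward
Step 1:
                    X           M           B
  init         0.5344       1.969      0.3261
  Δ           -0.3558      0.5337      0.1779
  eq           0.1786       2.503       0.504
  solve Keq expr → x = 0.1779; check Q = 247.6
Then add 0.06713 M of X.
Step 2:
                    X           M           B
  init         0.2458       2.503       0.504
  Δ          -0.05355     0.08033     0.02678
  eq           0.1922       2.583      0.5308
  solve Keq expr → x = 0.02678; check Q = 247.6
Then remove 0.5653 M of M.
Step 3:
                    X           M           B
  init         0.1922       2.018      0.5308
  Δ            -0.049     0.07349      0.0245
  eq           0.1432       2.091      0.5553
  solve Keq expr → x = 0.0245; check Q = 247.6

Q₀ = 8.717; Q < K (proceeds forward)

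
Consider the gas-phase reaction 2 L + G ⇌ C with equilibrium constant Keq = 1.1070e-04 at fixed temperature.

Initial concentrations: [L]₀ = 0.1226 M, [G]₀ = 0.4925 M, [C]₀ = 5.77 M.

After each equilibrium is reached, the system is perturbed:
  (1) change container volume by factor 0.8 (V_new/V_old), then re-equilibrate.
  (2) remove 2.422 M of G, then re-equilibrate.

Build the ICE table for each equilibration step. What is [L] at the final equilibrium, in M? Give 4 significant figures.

Q₀ = 779.5 vs Keq = 1.1070e-04 ⇒ Q>K, reverse
Step 1:
                  L         G         C
  Initial    0.1226    0.4925      5.77
  Change      11.36      5.68     -5.68
  Equil       11.48     6.172   0.09009
  solve Keq expr → x = -5.68; check Q = 1.1070e-04
Then change container volume by factor 0.8 (V_new/V_old).
Step 2:
                  L         G         C
  Initial     14.35     7.716    0.1126
  Change    -0.1183  -0.05913   0.05913
  Equil       14.23     7.656    0.1717
  solve Keq expr → x = 0.05913; check Q = 1.1070e-04
Then remove 2.422 M of G.
Step 3:
                  L         G         C
  Initial     14.23     5.234    0.1717
  Change     0.1029   0.05145  -0.05145
  Equil       14.34     5.286    0.1203
  solve Keq expr → x = -0.05145; check Q = 1.1070e-04

[L]_eq = 14.34 M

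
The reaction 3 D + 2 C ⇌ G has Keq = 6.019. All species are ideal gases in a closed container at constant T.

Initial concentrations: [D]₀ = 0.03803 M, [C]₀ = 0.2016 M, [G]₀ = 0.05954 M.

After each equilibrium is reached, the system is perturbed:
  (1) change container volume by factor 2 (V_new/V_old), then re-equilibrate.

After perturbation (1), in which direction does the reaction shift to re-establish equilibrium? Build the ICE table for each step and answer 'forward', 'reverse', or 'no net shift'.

Q₀ = 2.6635e+04 vs Keq = 6.019 ⇒ Q>K, reverse
Step 1:
                  D         C         G
  init      0.03803    0.2016   0.05954
  Δ          0.1642    0.1095  -0.05473
  eq         0.2022    0.3111  0.004815
  solve Keq expr → x = -0.05473; check Q = 6.019
Then change container volume by factor 2 (V_new/V_old).
Step 2:
                  D         C         G
  init       0.1011    0.1555  0.002407
  Δ        0.006644  0.004429 -0.002215
  eq         0.1077      0.16 1.9264e-04
  solve Keq expr → x = -0.002215; check Q = 6.019

Direction: reverse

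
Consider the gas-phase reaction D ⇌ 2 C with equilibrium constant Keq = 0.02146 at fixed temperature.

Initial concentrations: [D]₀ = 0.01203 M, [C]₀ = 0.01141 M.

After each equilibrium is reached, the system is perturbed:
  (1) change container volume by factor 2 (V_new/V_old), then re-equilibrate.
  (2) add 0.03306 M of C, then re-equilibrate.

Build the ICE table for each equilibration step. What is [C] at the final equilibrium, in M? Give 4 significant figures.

Q₀ = 0.01082 vs Keq = 0.02146 ⇒ Q<K, forward
Step 1:
                   D          C
  init       0.01203    0.01141
  Δ        -0.001729   0.003458
  eq          0.0103    0.01487
  solve Keq expr → x = 0.001729; check Q = 0.02146
Then change container volume by factor 2 (V_new/V_old).
Step 2:
                   D          C
  init       0.00515   0.007434
  Δ        -0.001001   0.002002
  eq        0.004149   0.009436
  solve Keq expr → x = 0.001001; check Q = 0.02146
Then add 0.03306 M of C.
Step 3:
                   D          C
  init      0.004149     0.0425
  Δ          0.01195   -0.02391
  eq          0.0161    0.01859
  solve Keq expr → x = -0.01195; check Q = 0.02146

[C]_eq = 0.01859 M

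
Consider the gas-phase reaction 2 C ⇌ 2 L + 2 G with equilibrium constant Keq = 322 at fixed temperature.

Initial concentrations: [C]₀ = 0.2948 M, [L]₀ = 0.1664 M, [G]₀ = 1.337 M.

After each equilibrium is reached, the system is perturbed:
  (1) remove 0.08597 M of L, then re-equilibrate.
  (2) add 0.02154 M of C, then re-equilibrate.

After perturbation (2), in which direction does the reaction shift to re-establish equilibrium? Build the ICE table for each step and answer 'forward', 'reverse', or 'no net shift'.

Q₀ = 0.5695 vs Keq = 322 ⇒ Q<K, forward
Step 1:
                    C           L           G
  I            0.2948      0.1664       1.337
  C           -0.2572      0.2572      0.2572
  E           0.03763      0.4236       1.594
  solve Keq expr → x = 0.1286; check Q = 322
Then remove 0.08597 M of L.
Step 2:
                    C           L           G
  I           0.03763      0.3376       1.594
  C         -0.006893    0.006893    0.006893
  E           0.03074      0.3445       1.601
  solve Keq expr → x = 0.003446; check Q = 322
Then add 0.02154 M of C.
Step 3:
                    C           L           G
  I           0.05228      0.3445       1.601
  C          -0.01941     0.01941     0.01941
  E           0.03286      0.3639        1.62
  solve Keq expr → x = 0.009707; check Q = 322

Direction: forward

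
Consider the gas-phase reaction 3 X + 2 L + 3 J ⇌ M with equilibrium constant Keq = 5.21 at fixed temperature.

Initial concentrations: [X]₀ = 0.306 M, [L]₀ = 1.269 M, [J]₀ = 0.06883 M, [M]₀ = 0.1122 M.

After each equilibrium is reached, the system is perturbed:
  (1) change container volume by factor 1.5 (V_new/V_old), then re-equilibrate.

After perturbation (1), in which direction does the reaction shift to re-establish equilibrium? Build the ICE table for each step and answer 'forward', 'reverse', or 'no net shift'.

Q₀ = 7457 vs Keq = 5.21 ⇒ Q>K, reverse
Step 1:
                    X           L           J           M
  I             0.306       1.269     0.06883      0.1122
  C            0.2223      0.1482      0.2223    -0.07411
  E            0.5283       1.417      0.2912     0.03809
  solve Keq expr → x = -0.07411; check Q = 5.21
Then change container volume by factor 1.5 (V_new/V_old).
Step 2:
                    X           L           J           M
  I            0.3522      0.9448      0.1941     0.02539
  C           0.05908     0.03939     0.05908    -0.01969
  E            0.4113      0.9842      0.2532    0.005699
  solve Keq expr → x = -0.01969; check Q = 5.21

Direction: reverse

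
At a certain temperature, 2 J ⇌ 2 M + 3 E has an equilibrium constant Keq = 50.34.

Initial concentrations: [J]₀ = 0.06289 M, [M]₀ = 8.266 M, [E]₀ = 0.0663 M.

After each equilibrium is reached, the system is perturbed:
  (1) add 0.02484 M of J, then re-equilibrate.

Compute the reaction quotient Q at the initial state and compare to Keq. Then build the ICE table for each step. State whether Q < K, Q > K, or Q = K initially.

Q₀ = 5.035 vs Keq = 50.34 ⇒ Q<K, forward
Step 1:
                   J          M          E
  Initial    0.06289      8.266     0.0663
  Change    -0.02436    0.02436    0.03654
  Equil      0.03853       8.29     0.1028
  solve Keq expr → x = 0.01218; check Q = 50.34
Then add 0.02484 M of J.
Step 2:
                   J          M          E
  Initial    0.06337       8.29     0.1028
  Change    -0.01315    0.01315    0.01973
  Equil      0.05022      8.304     0.1226
  solve Keq expr → x = 0.006577; check Q = 50.34

Q₀ = 5.035; Q < K (proceeds forward)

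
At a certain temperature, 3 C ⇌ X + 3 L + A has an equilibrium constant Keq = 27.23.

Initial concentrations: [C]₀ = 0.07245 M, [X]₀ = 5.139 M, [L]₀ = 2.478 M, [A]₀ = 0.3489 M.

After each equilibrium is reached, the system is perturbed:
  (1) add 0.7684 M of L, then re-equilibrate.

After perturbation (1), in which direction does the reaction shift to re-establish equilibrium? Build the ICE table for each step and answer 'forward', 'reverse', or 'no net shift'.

Direction: reverse

Q₀ = 7.1741e+04 vs Keq = 27.23 ⇒ Q>K, reverse
Step 1:
                    C           X           L           A
  I           0.07245       5.139       2.478      0.3489
  C             0.537      -0.179      -0.537      -0.179
  E            0.6094        4.96       1.941      0.1699
  solve Keq expr → x = -0.179; check Q = 27.23
Then add 0.7684 M of L.
Step 2:
                    C           X           L           A
  I            0.6094        4.96       2.709      0.1699
  C            0.1262    -0.04206     -0.1262    -0.04206
  E            0.7356       4.918       2.583      0.1278
  solve Keq expr → x = -0.04206; check Q = 27.23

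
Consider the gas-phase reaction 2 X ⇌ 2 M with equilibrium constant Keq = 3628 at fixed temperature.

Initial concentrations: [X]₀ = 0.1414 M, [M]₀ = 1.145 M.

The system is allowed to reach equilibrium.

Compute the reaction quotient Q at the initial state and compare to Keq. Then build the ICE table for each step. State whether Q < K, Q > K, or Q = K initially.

Q₀ = 65.57; Q < K (proceeds forward)

Q₀ = 65.57 vs Keq = 3628 ⇒ Q<K, forward
Step 1:
                  X         M
  init       0.1414     1.145
  Δ         -0.1204    0.1204
  eq        0.02101     1.265
  solve Keq expr → x = 0.0602; check Q = 3628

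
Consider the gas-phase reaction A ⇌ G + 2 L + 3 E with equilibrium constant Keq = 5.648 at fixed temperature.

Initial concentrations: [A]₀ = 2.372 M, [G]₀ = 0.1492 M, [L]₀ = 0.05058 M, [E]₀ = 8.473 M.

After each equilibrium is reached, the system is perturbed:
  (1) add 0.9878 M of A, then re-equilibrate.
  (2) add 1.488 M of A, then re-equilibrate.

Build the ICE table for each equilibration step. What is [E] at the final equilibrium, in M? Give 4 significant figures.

Q₀ = 0.09789 vs Keq = 5.648 ⇒ Q<K, forward
Step 1:
                    A           G           L           E
  I             2.372      0.1492     0.05058       8.473
  C           -0.1093      0.1093      0.2187       0.328
  E             2.263      0.2585      0.2693       8.801
  solve Keq expr → x = 0.1093; check Q = 5.648
Then add 0.9878 M of A.
Step 2:
                    A           G           L           E
  I              3.25      0.2585      0.2693       8.801
  C          -0.01912     0.01912     0.03823     0.05735
  E             3.231      0.2777      0.3075       8.858
  solve Keq expr → x = 0.01912; check Q = 5.648
Then add 1.488 M of A.
Step 3:
                    A           G           L           E
  I             4.719      0.2777      0.3075       8.858
  C          -0.02251     0.02251     0.04502     0.06753
  E             4.697      0.3002      0.3525       8.926
  solve Keq expr → x = 0.02251; check Q = 5.648

[E]_eq = 8.926 M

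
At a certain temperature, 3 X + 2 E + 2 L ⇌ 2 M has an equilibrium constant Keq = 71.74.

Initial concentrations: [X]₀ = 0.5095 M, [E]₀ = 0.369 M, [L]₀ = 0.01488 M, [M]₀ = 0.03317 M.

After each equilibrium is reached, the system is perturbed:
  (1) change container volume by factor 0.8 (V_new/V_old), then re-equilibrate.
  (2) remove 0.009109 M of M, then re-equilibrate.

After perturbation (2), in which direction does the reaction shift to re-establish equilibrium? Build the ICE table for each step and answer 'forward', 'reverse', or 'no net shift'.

Q₀ = 275.9 vs Keq = 71.74 ⇒ Q>K, reverse
Step 1:
                  X         E         L         M
  init       0.5095     0.369   0.01488   0.03317
  Δ         0.01053  0.007017  0.007017 -0.007017
  eq           0.52     0.376    0.0219   0.02615
  solve Keq expr → x = -0.003509; check Q = 71.74
Then change container volume by factor 0.8 (V_new/V_old).
Step 2:
                  X         E         L         M
  init         0.65      0.47   0.02737   0.03269
  Δ        -0.01104 -0.007362 -0.007362  0.007362
  eq          0.639    0.4627   0.02001   0.04005
  solve Keq expr → x = 0.003681; check Q = 71.74
Then remove 0.009109 M of M.
Step 3:
                  X         E         L         M
  init        0.639    0.4627   0.02001   0.03094
  Δ       -0.004275  -0.00285  -0.00285   0.00285
  eq         0.6347    0.4598   0.01716   0.03379
  solve Keq expr → x = 0.001425; check Q = 71.74

Direction: forward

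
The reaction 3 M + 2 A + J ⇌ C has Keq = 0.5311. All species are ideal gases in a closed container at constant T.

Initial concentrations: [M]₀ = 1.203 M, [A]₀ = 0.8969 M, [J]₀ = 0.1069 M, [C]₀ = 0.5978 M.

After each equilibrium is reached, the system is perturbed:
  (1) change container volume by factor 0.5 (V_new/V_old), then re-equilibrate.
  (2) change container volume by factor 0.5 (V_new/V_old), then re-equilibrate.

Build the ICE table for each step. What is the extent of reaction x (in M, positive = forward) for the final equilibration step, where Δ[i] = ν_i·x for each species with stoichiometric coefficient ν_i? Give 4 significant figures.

Q₀ = 3.993 vs Keq = 0.5311 ⇒ Q>K, reverse
Step 1:
                  M         A         J         C
  I           1.203    0.8969    0.1069    0.5978
  C           0.319    0.2126    0.1063   -0.1063
  E           1.522      1.11    0.2132    0.4915
  solve Keq expr → x = -0.1063; check Q = 0.5311
Then change container volume by factor 0.5 (V_new/V_old).
Step 2:
                  M         A         J         C
  I           3.044     2.219    0.4264     0.983
  C         -0.9563   -0.6375   -0.3188    0.3188
  E           2.088     1.582    0.1077     1.302
  solve Keq expr → x = 0.3188; check Q = 0.5311
Then change container volume by factor 0.5 (V_new/V_old).
Step 3:
                  M         A         J         C
  I           4.175     3.163    0.2154     2.603
  C         -0.6007   -0.4005   -0.2002    0.2002
  E           3.575     2.763   0.01514     2.804
  solve Keq expr → x = 0.2002; check Q = 0.5311

x = 0.2002 M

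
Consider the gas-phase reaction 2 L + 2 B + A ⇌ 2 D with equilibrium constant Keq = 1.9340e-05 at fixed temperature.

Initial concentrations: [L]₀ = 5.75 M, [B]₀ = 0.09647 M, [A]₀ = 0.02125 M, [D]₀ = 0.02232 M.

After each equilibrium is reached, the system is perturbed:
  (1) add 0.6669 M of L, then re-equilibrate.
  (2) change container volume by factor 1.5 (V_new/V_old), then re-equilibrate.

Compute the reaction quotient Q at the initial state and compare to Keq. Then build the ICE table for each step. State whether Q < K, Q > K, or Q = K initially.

Q₀ = 0.07619; Q > K (proceeds reverse)

Q₀ = 0.07619 vs Keq = 1.9340e-05 ⇒ Q>K, reverse
Step 1:
                  L         B         A         D
  Initial      5.75   0.09647   0.02125   0.02232
  Change    0.02178   0.02178   0.01089  -0.02178
  Equil       5.772    0.1183   0.03214 5.3812e-04
  solve Keq expr → x = -0.01089; check Q = 1.9340e-05
Then add 0.6669 M of L.
Step 2:
                  L         B         A         D
  Initial     6.439    0.1183   0.03214 5.3812e-04
  Change  -6.1571e-05 -6.1571e-05 -3.0785e-05 6.1571e-05
  Equil       6.439    0.1182   0.03211 5.9969e-04
  solve Keq expr → x = 3.0785e-05; check Q = 1.9340e-05
Then change container volume by factor 1.5 (V_new/V_old).
Step 3:
                  L         B         A         D
  Initial     4.292   0.07879   0.02141 3.9979e-04
  Change  1.8120e-04 1.8120e-04 9.0601e-05 -1.8120e-04
  Equil       4.293   0.07897    0.0215 2.1859e-04
  solve Keq expr → x = -9.0601e-05; check Q = 1.9340e-05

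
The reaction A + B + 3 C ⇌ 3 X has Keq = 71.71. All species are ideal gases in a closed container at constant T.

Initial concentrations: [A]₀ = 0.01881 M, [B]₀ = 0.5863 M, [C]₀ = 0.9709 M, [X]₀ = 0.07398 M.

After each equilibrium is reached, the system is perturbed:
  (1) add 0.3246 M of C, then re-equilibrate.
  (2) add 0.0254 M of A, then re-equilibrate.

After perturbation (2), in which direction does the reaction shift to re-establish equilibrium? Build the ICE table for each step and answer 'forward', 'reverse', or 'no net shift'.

Q₀ = 0.04012 vs Keq = 71.71 ⇒ Q<K, forward
Step 1:
                    A           B           C           X
  Initial     0.01881      0.5863      0.9709     0.07398
  Change     -0.01874    -0.01874    -0.05622     0.05622
  Equil    7.0860e-05      0.5676      0.9147      0.1302
  solve Keq expr → x = 0.01874; check Q = 71.71
Then add 0.3246 M of C.
Step 2:
                    A           B           C           X
  Initial  7.0860e-05      0.5676       1.239      0.1302
  Change  -4.2275e-05 -4.2275e-05 -1.2683e-04  1.2683e-04
  Equil    2.8585e-05      0.5675       1.239      0.1303
  solve Keq expr → x = 4.2275e-05; check Q = 71.71
Then add 0.0254 M of A.
Step 3:
                    A           B           C           X
  Initial     0.02543      0.5675       1.239      0.1303
  Change     -0.02529    -0.02529    -0.07586     0.07586
  Equil    1.4319e-04      0.5422       1.163      0.2062
  solve Keq expr → x = 0.02529; check Q = 71.71

Direction: forward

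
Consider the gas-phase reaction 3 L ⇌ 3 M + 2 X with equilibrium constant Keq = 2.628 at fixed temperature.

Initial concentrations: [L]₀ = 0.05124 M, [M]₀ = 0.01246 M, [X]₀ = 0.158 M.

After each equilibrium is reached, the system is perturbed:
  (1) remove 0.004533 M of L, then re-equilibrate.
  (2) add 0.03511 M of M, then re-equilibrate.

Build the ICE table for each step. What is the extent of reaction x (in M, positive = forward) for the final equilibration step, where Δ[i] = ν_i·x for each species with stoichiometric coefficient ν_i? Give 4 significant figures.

Q₀ = 3.5896e-04 vs Keq = 2.628 ⇒ Q<K, forward
Step 1:
                  L         M         X
  init      0.05124   0.01246     0.158
  Δ        -0.03914   0.03914   0.02609
  eq         0.0121    0.0516    0.1841
  solve Keq expr → x = 0.01305; check Q = 2.628
Then remove 0.004533 M of L.
Step 2:
                  L         M         X
  init     0.007567    0.0516    0.1841
  Δ        0.003593 -0.003593 -0.002395
  eq        0.01116   0.04801    0.1817
  solve Keq expr → x = -0.001198; check Q = 2.628
Then add 0.03511 M of M.
Step 3:
                  L         M         X
  init      0.01116   0.08312    0.1817
  Δ        0.006395 -0.006395 -0.004263
  eq        0.01756   0.07672    0.1774
  solve Keq expr → x = -0.002132; check Q = 2.628

x = -0.002132 M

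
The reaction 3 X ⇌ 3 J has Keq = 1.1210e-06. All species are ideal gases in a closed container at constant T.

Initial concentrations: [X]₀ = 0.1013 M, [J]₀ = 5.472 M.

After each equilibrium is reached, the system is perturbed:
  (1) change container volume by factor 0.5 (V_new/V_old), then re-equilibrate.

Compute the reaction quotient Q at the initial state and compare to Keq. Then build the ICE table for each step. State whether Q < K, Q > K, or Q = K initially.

Q₀ = 1.5762e+05; Q > K (proceeds reverse)

Q₀ = 1.5762e+05 vs Keq = 1.1210e-06 ⇒ Q>K, reverse
Step 1:
                    X           J
  Initial      0.1013       5.472
  Change        5.415      -5.415
  Equil         5.516      0.0573
  solve Keq expr → x = -1.805; check Q = 1.1210e-06
Then change container volume by factor 0.5 (V_new/V_old).
Step 2:
                    X           J
  Initial       11.03      0.1146
  Change            0           0
  Equil         11.03      0.1146
  solve Keq expr → x = 0; check Q = 1.1210e-06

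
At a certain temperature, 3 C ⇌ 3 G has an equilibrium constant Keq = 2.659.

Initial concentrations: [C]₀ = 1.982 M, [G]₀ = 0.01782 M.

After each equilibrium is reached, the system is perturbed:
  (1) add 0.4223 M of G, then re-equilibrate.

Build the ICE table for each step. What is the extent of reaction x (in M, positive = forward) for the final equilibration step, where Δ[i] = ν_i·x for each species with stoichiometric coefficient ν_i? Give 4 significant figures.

x = -0.05901 M

Q₀ = 7.2680e-07 vs Keq = 2.659 ⇒ Q<K, forward
Step 1:
                   C          G
  init         1.982    0.01782
  Δ           -1.144      1.144
  eq          0.8384      1.161
  solve Keq expr → x = 0.3812; check Q = 2.659
Then add 0.4223 M of G.
Step 2:
                   C          G
  init        0.8384      1.584
  Δ            0.177     -0.177
  eq           1.015      1.407
  solve Keq expr → x = -0.05901; check Q = 2.659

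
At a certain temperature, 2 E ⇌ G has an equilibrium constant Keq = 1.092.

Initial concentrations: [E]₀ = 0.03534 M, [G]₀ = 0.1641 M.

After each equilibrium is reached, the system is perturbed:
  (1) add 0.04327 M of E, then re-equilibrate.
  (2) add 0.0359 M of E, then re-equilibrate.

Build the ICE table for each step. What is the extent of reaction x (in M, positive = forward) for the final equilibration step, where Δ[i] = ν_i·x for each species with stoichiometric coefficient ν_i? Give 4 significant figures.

x = 0.009679 M

Q₀ = 131.4 vs Keq = 1.092 ⇒ Q>K, reverse
Step 1:
                   E          G
  init       0.03534     0.1641
  Δ           0.2036    -0.1018
  eq          0.2389    0.06232
  solve Keq expr → x = -0.1018; check Q = 1.092
Then add 0.04327 M of E.
Step 2:
                   E          G
  init        0.2822    0.06232
  Δ         -0.02255    0.01128
  eq          0.2596     0.0736
  solve Keq expr → x = 0.01128; check Q = 1.092
Then add 0.0359 M of E.
Step 3:
                   E          G
  init        0.2955     0.0736
  Δ         -0.01936   0.009679
  eq          0.2762    0.08328
  solve Keq expr → x = 0.009679; check Q = 1.092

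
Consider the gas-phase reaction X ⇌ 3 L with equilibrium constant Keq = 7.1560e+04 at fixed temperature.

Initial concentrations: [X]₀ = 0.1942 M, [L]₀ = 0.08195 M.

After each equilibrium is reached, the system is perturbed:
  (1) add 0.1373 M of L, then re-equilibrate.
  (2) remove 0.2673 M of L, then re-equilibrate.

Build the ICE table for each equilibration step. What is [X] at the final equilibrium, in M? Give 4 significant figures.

Q₀ = 0.002834 vs Keq = 7.1560e+04 ⇒ Q<K, forward
Step 1:
                    X           L
  init         0.1942     0.08195
  Δ           -0.1942      0.5826
  eq       4.1010e-06      0.6645
  solve Keq expr → x = 0.1942; check Q = 7.1560e+04
Then add 0.1373 M of L.
Step 2:
                    X           L
  init     4.1010e-06      0.8018
  Δ        3.1030e-06 -9.3090e-06
  eq       7.2040e-06      0.8018
  solve Keq expr → x = -3.1030e-06; check Q = 7.1560e+04
Then remove 0.2673 M of L.
Step 3:
                    X           L
  init     7.2040e-06      0.5345
  Δ       -5.0696e-06  1.5209e-05
  eq       2.1344e-06      0.5345
  solve Keq expr → x = 5.0696e-06; check Q = 7.1560e+04

[X]_eq = 2.1344e-06 M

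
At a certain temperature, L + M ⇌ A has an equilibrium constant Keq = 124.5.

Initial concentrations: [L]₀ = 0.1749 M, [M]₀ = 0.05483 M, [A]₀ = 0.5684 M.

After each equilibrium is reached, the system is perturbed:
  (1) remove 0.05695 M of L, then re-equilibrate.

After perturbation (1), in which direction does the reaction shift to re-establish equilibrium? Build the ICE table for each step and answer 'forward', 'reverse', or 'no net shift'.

Q₀ = 59.27 vs Keq = 124.5 ⇒ Q<K, forward
Step 1:
                  L         M         A
  I          0.1749   0.05483    0.5684
  C        -0.02344  -0.02344   0.02344
  E          0.1515   0.03139    0.5918
  solve Keq expr → x = 0.02344; check Q = 124.5
Then remove 0.05695 M of L.
Step 2:
                  L         M         A
  I         0.09451   0.03139    0.5918
  C         0.01223   0.01223  -0.01223
  E          0.1067   0.04362    0.5796
  solve Keq expr → x = -0.01223; check Q = 124.5

Direction: reverse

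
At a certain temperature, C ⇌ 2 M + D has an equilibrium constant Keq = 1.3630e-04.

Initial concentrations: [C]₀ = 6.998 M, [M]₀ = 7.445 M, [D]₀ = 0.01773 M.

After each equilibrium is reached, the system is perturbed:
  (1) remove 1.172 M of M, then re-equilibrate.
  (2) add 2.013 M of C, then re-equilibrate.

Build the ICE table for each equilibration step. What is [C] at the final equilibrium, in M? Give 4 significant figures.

Q₀ = 0.1404 vs Keq = 1.3630e-04 ⇒ Q>K, reverse
Step 1:
                   C          M          D
  init         6.998      7.445    0.01773
  Δ          0.01771   -0.03543   -0.01771
  eq           7.016       7.41 1.7417e-05
  solve Keq expr → x = -0.01771; check Q = 1.3630e-04
Then remove 1.172 M of M.
Step 2:
                   C          M          D
  init         7.016      6.238 1.7417e-05
  Δ       -7.1600e-06 1.4320e-05 7.1600e-06
  eq           7.016      6.238 2.4577e-05
  solve Keq expr → x = 7.1600e-06; check Q = 1.3630e-04
Then add 2.013 M of C.
Step 3:
                   C          M          D
  init         9.029      6.238 2.4577e-05
  Δ       -7.0517e-06 1.4103e-05 7.0517e-06
  eq           9.029      6.238 3.1629e-05
  solve Keq expr → x = 7.0517e-06; check Q = 1.3630e-04

[C]_eq = 9.029 M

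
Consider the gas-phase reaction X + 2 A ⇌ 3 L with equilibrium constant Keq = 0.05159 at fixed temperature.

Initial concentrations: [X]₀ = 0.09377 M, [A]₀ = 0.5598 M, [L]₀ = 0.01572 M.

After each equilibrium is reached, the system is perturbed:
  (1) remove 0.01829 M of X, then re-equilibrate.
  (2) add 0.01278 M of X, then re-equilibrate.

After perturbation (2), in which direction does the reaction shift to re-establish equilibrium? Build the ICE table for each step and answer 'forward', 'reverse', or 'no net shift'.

Q₀ = 1.3220e-04 vs Keq = 0.05159 ⇒ Q<K, forward
Step 1:
                  X         A         L
  init      0.09377    0.5598   0.01572
  Δ        -0.02677  -0.05355   0.08032
  eq          0.067    0.5063   0.09604
  solve Keq expr → x = 0.02677; check Q = 0.05159
Then remove 0.01829 M of X.
Step 2:
                  X         A         L
  init      0.04871    0.5063   0.09604
  Δ         0.00254   0.00508 -0.007621
  eq        0.05125    0.5113   0.08842
  solve Keq expr → x = -0.00254; check Q = 0.05159
Then add 0.01278 M of X.
Step 3:
                  X         A         L
  init      0.06403    0.5113   0.08842
  Δ       -0.001818 -0.003636  0.005454
  eq        0.06221    0.5077   0.09387
  solve Keq expr → x = 0.001818; check Q = 0.05159

Direction: forward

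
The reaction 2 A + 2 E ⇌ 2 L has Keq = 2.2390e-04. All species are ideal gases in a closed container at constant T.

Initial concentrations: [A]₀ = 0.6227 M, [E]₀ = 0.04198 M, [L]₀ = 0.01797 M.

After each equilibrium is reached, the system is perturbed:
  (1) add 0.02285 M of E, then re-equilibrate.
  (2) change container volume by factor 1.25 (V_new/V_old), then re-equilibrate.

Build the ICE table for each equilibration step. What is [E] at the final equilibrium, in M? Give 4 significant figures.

Q₀ = 0.4726 vs Keq = 2.2390e-04 ⇒ Q>K, reverse
Step 1:
                   A          E          L
  I           0.6227    0.04198    0.01797
  C           0.0174     0.0174    -0.0174
  E           0.6401    0.05938 5.6875e-04
  solve Keq expr → x = -0.008701; check Q = 2.2390e-04
Then add 0.02285 M of E.
Step 2:
                   A          E          L
  I           0.6401    0.08223 5.6875e-04
  C       -2.1652e-04 -2.1652e-04 2.1652e-04
  E           0.6399    0.08201 7.8527e-04
  solve Keq expr → x = 1.0826e-04; check Q = 2.2390e-04
Then change container volume by factor 1.25 (V_new/V_old).
Step 3:
                   A          E          L
  I           0.5119    0.06561 6.2822e-04
  C       1.2457e-04 1.2457e-04 -1.2457e-04
  E            0.512    0.06574 5.0365e-04
  solve Keq expr → x = -6.2283e-05; check Q = 2.2390e-04

[E]_eq = 0.06574 M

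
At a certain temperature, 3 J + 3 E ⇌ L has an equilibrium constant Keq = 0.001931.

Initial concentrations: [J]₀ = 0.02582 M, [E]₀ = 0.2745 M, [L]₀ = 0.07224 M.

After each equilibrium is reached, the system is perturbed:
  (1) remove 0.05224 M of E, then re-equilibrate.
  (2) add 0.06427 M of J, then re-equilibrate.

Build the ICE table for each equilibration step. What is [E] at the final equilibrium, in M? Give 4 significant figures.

Q₀ = 2.0290e+05 vs Keq = 0.001931 ⇒ Q>K, reverse
Step 1:
                   J          E          L
  I          0.02582     0.2745    0.07224
  C           0.2167     0.2167   -0.07224
  E           0.2425     0.4912 3.2650e-06
  solve Keq expr → x = -0.07224; check Q = 0.001931
Then remove 0.05224 M of E.
Step 2:
                   J          E          L
  I           0.2425      0.439 3.2650e-06
  C       2.8041e-06 2.8041e-06 -9.3471e-07
  E           0.2425      0.439 2.3303e-06
  solve Keq expr → x = -9.3471e-07; check Q = 0.001931
Then add 0.06427 M of J.
Step 3:
                   J          E          L
  I           0.3068      0.439 2.3303e-06
  C       -7.1588e-06 -7.1588e-06 2.3863e-06
  E           0.3068      0.439 4.7165e-06
  solve Keq expr → x = 2.3863e-06; check Q = 0.001931

[E]_eq = 0.439 M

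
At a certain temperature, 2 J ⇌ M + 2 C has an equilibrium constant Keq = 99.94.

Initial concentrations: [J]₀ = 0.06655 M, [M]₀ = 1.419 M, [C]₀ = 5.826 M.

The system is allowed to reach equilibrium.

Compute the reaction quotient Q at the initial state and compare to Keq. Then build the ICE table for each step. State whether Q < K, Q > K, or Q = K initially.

Q₀ = 1.0875e+04; Q > K (proceeds reverse)

Q₀ = 1.0875e+04 vs Keq = 99.94 ⇒ Q>K, reverse
Step 1:
                  J         M         C
  init      0.06655     1.419     5.826
  Δ          0.5077   -0.2538   -0.5077
  eq         0.5742     1.165     5.318
  solve Keq expr → x = -0.2538; check Q = 99.94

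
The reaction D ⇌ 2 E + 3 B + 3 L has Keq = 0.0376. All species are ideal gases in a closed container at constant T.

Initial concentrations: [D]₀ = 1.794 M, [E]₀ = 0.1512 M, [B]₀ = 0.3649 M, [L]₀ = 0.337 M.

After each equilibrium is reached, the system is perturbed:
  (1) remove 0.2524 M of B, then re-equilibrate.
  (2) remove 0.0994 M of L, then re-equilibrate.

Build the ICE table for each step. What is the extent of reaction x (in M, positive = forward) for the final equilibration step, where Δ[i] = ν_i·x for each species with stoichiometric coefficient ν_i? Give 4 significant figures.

Q₀ = 2.3697e-05 vs Keq = 0.0376 ⇒ Q<K, forward
Step 1:
                    D           E           B           L
  I             1.794      0.1512      0.3649       0.337
  C           -0.1544      0.3089      0.4633      0.4633
  E              1.64      0.4601      0.8282      0.8003
  solve Keq expr → x = 0.1544; check Q = 0.0376
Then remove 0.2524 M of B.
Step 2:
                    D           E           B           L
  I              1.64      0.4601      0.5758      0.8003
  C          -0.03225     0.06449     0.09674     0.09674
  E             1.607      0.5246      0.6726      0.8971
  solve Keq expr → x = 0.03225; check Q = 0.0376
Then remove 0.0994 M of L.
Step 3:
                    D           E           B           L
  I             1.607      0.5246      0.6726      0.7977
  C          -0.01094     0.02187     0.03281     0.03281
  E             1.596      0.5464      0.7054      0.8305
  solve Keq expr → x = 0.01094; check Q = 0.0376

x = 0.01094 M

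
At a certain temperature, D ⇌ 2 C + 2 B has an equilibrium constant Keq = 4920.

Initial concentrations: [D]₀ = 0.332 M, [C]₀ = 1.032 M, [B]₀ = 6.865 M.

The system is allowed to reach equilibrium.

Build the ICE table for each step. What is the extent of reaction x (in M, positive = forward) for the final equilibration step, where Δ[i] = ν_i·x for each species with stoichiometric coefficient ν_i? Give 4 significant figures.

Q₀ = 151.2 vs Keq = 4920 ⇒ Q<K, forward
Step 1:
                    D           C           B
  Initial       0.332       1.032       6.865
  Change      -0.3017      0.6034      0.6034
  Equil       0.03032       1.635       7.468
  solve Keq expr → x = 0.3017; check Q = 4920

x = 0.3017 M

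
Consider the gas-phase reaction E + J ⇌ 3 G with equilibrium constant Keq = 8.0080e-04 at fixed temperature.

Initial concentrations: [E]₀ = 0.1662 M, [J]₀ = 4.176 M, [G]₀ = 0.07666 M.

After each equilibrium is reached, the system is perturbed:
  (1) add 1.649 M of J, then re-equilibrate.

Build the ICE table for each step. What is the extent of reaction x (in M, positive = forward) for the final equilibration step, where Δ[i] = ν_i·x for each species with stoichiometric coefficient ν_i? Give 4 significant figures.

Q₀ = 6.4910e-04 vs Keq = 8.0080e-04 ⇒ Q<K, forward
Step 1:
                  E         J         G
  init       0.1662     4.176   0.07666
  Δ       -0.001752 -0.001752  0.005257
  eq         0.1644     4.174   0.08192
  solve Keq expr → x = 0.001752; check Q = 8.0080e-04
Then add 1.649 M of J.
Step 2:
                  E         J         G
  init       0.1644     5.823   0.08192
  Δ       -0.003012 -0.003012  0.009036
  eq         0.1614      5.82   0.09095
  solve Keq expr → x = 0.003012; check Q = 8.0080e-04

x = 0.003012 M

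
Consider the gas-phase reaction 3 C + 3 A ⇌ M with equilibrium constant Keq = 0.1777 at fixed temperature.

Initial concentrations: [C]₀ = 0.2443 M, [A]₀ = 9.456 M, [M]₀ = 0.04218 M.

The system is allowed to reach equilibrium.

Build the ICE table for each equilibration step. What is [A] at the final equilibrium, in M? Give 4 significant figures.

Q₀ = 0.003421 vs Keq = 0.1777 ⇒ Q<K, forward
Step 1:
                    C           A           M
  Initial      0.2443       9.456     0.04218
  Change      -0.1572     -0.1572     0.05238
  Equil       0.08715       9.299     0.09456
  solve Keq expr → x = 0.05238; check Q = 0.1777

[A]_eq = 9.299 M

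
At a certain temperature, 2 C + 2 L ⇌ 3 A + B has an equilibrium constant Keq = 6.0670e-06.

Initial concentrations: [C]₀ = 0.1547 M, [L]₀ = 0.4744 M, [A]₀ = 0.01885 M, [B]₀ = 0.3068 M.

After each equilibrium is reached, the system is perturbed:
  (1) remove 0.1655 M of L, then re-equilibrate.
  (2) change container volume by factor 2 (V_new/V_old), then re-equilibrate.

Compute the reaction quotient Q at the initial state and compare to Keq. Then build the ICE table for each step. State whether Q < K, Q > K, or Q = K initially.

Q₀ = 3.8152e-04 vs Keq = 6.0670e-06 ⇒ Q>K, reverse
Step 1:
                  C         L         A         B
  I          0.1547    0.4744   0.01885    0.3068
  C        0.009223  0.009223  -0.01383 -0.004611
  E          0.1639    0.4836  0.005016    0.3022
  solve Keq expr → x = -0.004611; check Q = 6.0670e-06
Then remove 0.1655 M of L.
Step 2:
                  C         L         A         B
  I          0.1639    0.3181  0.005016    0.3022
  C       8.0108e-04 8.0108e-04 -0.001202 -4.0054e-04
  E          0.1647    0.3189  0.003814    0.3018
  solve Keq expr → x = -4.0054e-04; check Q = 6.0670e-06
Then change container volume by factor 2 (V_new/V_old).
Step 3:
                  C         L         A         B
  I         0.08236    0.1595  0.001907    0.1509
  C               0         0         0         0
  E         0.08236    0.1595  0.001907    0.1509
  solve Keq expr → x = 0; check Q = 6.0670e-06

Q₀ = 3.8152e-04; Q > K (proceeds reverse)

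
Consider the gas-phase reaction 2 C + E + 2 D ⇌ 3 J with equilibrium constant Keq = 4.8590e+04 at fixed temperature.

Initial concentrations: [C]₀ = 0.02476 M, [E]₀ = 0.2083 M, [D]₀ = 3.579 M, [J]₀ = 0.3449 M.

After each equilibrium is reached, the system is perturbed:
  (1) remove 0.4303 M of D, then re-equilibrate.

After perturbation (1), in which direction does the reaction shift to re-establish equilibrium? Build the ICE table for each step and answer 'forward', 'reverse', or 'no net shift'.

Q₀ = 25.08 vs Keq = 4.8590e+04 ⇒ Q<K, forward
Step 1:
                    C           E           D           J
  Initial     0.02476      0.2083       3.579      0.3449
  Change     -0.02408    -0.01204    -0.02408     0.03612
  Equil    6.7750e-04      0.1963       3.555       0.381
  solve Keq expr → x = 0.01204; check Q = 4.8590e+04
Then remove 0.4303 M of D.
Step 2:
                    C           E           D           J
  Initial  6.7750e-04      0.1963       3.125       0.381
  Change   9.2765e-05  4.6382e-05  9.2765e-05 -1.3915e-04
  Equil    7.7027e-04      0.1963       3.125      0.3809
  solve Keq expr → x = -4.6382e-05; check Q = 4.8590e+04

Direction: reverse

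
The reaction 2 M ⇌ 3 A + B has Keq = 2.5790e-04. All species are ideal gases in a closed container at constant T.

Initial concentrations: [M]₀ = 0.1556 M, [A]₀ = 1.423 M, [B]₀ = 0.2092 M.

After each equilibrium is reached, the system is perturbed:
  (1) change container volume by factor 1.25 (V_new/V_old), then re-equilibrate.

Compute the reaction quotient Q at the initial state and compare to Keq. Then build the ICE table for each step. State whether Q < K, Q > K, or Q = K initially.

Q₀ = 24.9; Q > K (proceeds reverse)

Q₀ = 24.9 vs Keq = 2.5790e-04 ⇒ Q>K, reverse
Step 1:
                   M          A          B
  init        0.1556      1.423     0.2092
  Δ           0.4181    -0.6271     -0.209
  eq          0.5737     0.7959 1.6834e-04
  solve Keq expr → x = -0.209; check Q = 2.5790e-04
Then change container volume by factor 1.25 (V_new/V_old).
Step 2:
                   M          A          B
  init        0.4589     0.6367 1.3467e-04
  Δ       -1.5078e-04 2.2617e-04 7.5390e-05
  eq          0.4588      0.637 2.1006e-04
  solve Keq expr → x = 7.5390e-05; check Q = 2.5790e-04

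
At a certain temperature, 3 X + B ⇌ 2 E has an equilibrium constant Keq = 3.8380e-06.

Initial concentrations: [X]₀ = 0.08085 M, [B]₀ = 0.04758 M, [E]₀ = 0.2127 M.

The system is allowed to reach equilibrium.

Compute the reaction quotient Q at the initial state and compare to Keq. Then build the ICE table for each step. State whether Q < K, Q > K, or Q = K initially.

Q₀ = 1799 vs Keq = 3.8380e-06 ⇒ Q>K, reverse
Step 1:
                   X          B          E
  Initial    0.08085    0.04758     0.2127
  Change      0.3188     0.1063    -0.2125
  Equil       0.3996     0.1538 1.9410e-04
  solve Keq expr → x = -0.1063; check Q = 3.8380e-06

Q₀ = 1799; Q > K (proceeds reverse)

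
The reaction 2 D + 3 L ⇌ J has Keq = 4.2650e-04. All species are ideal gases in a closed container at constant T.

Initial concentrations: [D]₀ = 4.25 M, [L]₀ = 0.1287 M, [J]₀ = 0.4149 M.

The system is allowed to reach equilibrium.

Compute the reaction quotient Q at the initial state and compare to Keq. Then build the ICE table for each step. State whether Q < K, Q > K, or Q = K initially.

Q₀ = 10.78; Q > K (proceeds reverse)

Q₀ = 10.78 vs Keq = 4.2650e-04 ⇒ Q>K, reverse
Step 1:
                   D          L          J
  Initial       4.25     0.1287     0.4149
  Change      0.7821      1.173    -0.3911
  Equil        5.032      1.302    0.02383
  solve Keq expr → x = -0.3911; check Q = 4.2650e-04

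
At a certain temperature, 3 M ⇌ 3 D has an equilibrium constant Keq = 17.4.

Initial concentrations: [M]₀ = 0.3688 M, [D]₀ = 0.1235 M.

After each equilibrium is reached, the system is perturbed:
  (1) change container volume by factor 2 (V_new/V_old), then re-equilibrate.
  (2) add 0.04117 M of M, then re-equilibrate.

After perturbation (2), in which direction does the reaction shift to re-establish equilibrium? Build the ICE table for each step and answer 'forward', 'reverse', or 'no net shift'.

Q₀ = 0.03755 vs Keq = 17.4 ⇒ Q<K, forward
Step 1:
                   M          D
  I           0.3688     0.1235
  C          -0.2317     0.2317
  E           0.1371     0.3552
  solve Keq expr → x = 0.07724; check Q = 17.4
Then change container volume by factor 2 (V_new/V_old).
Step 2:
                   M          D
  I          0.06854     0.1776
  C                0          0
  E          0.06854     0.1776
  solve Keq expr → x = 0; check Q = 17.4
Then add 0.04117 M of M.
Step 3:
                   M          D
  I           0.1097     0.1776
  C         -0.02971    0.02971
  E             0.08     0.2073
  solve Keq expr → x = 0.009902; check Q = 17.4

Direction: forward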